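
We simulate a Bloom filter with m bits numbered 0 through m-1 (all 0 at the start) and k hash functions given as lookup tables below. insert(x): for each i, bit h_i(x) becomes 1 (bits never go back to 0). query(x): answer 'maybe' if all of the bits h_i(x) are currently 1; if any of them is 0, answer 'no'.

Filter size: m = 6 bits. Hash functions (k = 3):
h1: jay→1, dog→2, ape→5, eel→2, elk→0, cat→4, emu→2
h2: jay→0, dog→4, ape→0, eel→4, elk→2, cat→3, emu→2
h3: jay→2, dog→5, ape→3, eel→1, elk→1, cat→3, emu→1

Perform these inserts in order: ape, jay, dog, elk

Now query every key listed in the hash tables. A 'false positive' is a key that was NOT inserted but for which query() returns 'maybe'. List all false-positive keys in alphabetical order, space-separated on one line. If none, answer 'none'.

Answer: cat eel emu

Derivation:
Start: bits=000000
After insert 'ape': sets bits 0 3 5 -> bits=100101
After insert 'jay': sets bits 0 1 2 -> bits=111101
After insert 'dog': sets bits 2 4 5 -> bits=111111
After insert 'elk': sets bits 0 1 2 -> bits=111111
Not inserted: cat eel emu — query each against bits=111111:
query cat: checks bit3=1, bit4=1 (all 1) -> maybe => FALSE POSITIVE
query eel: checks bit1=1, bit2=1, bit4=1 (all 1) -> maybe => FALSE POSITIVE
query emu: checks bit1=1, bit2=1 (all 1) -> maybe => FALSE POSITIVE
False positives (alphabetical): cat eel emu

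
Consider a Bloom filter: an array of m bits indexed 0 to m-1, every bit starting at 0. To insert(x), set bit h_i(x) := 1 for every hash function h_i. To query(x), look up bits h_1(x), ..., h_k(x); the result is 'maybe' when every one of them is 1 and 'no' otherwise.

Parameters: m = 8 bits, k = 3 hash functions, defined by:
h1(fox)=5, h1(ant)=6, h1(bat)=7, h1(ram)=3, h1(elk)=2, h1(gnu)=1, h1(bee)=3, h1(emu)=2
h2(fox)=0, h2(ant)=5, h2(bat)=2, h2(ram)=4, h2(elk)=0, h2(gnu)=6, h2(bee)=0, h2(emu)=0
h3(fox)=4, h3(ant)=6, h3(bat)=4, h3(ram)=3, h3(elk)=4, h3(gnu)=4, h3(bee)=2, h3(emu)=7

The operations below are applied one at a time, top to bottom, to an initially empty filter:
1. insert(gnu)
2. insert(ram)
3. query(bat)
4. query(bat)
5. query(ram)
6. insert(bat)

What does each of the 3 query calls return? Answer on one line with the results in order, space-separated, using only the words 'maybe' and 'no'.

Start: bits=00000000
Op 1: insert gnu -> sets bits 1 4 6 -> bits=01001010
Op 2: insert ram -> sets bits 3 4 -> bits=01011010
Op 3: query bat -> checks bit2=0, bit4=1, bit7=0 (has a 0) -> no
Op 4: query bat -> checks bit2=0, bit4=1, bit7=0 (has a 0) -> no
Op 5: query ram -> checks bit3=1, bit4=1 (all 1) -> maybe
Op 6: insert bat -> sets bits 2 4 7 -> bits=01111011
Query results in order: no no maybe

Answer: no no maybe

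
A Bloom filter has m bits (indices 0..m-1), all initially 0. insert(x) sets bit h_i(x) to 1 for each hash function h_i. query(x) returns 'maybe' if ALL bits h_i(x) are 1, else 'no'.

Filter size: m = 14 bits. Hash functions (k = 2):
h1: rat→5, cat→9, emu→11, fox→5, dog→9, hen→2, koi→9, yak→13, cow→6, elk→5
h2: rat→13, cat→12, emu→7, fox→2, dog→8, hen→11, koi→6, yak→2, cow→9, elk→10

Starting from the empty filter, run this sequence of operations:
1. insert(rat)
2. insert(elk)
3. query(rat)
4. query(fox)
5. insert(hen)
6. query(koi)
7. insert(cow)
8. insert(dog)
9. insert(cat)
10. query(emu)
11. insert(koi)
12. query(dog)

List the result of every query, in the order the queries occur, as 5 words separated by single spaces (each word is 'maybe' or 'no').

Start: bits=00000000000000
Op 1: insert rat -> sets bits 5 13 -> bits=00000100000001
Op 2: insert elk -> sets bits 5 10 -> bits=00000100001001
Op 3: query rat -> checks bit5=1, bit13=1 (all 1) -> maybe
Op 4: query fox -> checks bit2=0, bit5=1 (has a 0) -> no
Op 5: insert hen -> sets bits 2 11 -> bits=00100100001101
Op 6: query koi -> checks bit6=0, bit9=0 (has a 0) -> no
Op 7: insert cow -> sets bits 6 9 -> bits=00100110011101
Op 8: insert dog -> sets bits 8 9 -> bits=00100110111101
Op 9: insert cat -> sets bits 9 12 -> bits=00100110111111
Op 10: query emu -> checks bit7=0, bit11=1 (has a 0) -> no
Op 11: insert koi -> sets bits 6 9 -> bits=00100110111111
Op 12: query dog -> checks bit8=1, bit9=1 (all 1) -> maybe
Query results in order: maybe no no no maybe

Answer: maybe no no no maybe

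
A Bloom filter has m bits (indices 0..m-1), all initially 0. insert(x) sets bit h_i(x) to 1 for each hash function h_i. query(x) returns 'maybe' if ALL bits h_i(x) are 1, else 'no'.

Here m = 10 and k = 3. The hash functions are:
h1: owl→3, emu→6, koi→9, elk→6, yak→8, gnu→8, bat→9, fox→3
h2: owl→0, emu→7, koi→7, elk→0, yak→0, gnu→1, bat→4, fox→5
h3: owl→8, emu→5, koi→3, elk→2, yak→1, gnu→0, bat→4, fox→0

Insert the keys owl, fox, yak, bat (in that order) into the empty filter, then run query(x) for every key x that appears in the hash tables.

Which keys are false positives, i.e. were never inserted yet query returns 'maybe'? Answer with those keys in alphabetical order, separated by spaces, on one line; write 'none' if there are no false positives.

Start: bits=0000000000
After insert 'owl': sets bits 0 3 8 -> bits=1001000010
After insert 'fox': sets bits 0 3 5 -> bits=1001010010
After insert 'yak': sets bits 0 1 8 -> bits=1101010010
After insert 'bat': sets bits 4 9 -> bits=1101110011
Not inserted: elk emu gnu koi — query each against bits=1101110011:
query elk: checks bit0=1, bit2=0, bit6=0 (has a 0) -> no => not a false positive
query emu: checks bit5=1, bit6=0, bit7=0 (has a 0) -> no => not a false positive
query gnu: checks bit0=1, bit1=1, bit8=1 (all 1) -> maybe => FALSE POSITIVE
query koi: checks bit3=1, bit7=0, bit9=1 (has a 0) -> no => not a false positive
False positives (alphabetical): gnu

Answer: gnu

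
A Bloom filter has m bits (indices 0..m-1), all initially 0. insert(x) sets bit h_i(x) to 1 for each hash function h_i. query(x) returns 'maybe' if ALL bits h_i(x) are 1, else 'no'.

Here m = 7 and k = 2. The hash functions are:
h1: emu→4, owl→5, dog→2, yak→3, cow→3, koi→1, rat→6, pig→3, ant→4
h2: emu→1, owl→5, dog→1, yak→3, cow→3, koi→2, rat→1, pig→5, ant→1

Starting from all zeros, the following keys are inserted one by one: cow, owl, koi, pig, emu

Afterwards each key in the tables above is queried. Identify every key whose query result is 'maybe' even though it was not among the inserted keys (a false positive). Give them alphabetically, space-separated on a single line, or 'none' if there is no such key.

Start: bits=0000000
After insert 'cow': sets bits 3 -> bits=0001000
After insert 'owl': sets bits 5 -> bits=0001010
After insert 'koi': sets bits 1 2 -> bits=0111010
After insert 'pig': sets bits 3 5 -> bits=0111010
After insert 'emu': sets bits 1 4 -> bits=0111110
Not inserted: ant dog rat yak — query each against bits=0111110:
query ant: checks bit1=1, bit4=1 (all 1) -> maybe => FALSE POSITIVE
query dog: checks bit1=1, bit2=1 (all 1) -> maybe => FALSE POSITIVE
query rat: checks bit1=1, bit6=0 (has a 0) -> no => not a false positive
query yak: checks bit3=1 (all 1) -> maybe => FALSE POSITIVE
False positives (alphabetical): ant dog yak

Answer: ant dog yak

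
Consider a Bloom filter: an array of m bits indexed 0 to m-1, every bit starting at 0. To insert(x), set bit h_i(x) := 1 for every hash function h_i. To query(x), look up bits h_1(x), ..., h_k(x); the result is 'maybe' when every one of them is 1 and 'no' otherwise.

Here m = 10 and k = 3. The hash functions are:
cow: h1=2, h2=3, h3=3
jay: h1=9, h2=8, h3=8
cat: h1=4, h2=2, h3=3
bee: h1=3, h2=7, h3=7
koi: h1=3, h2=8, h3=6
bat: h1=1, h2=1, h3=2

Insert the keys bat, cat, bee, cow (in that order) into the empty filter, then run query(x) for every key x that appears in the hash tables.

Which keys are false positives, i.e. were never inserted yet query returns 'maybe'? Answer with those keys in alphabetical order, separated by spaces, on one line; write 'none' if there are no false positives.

Start: bits=0000000000
After insert 'bat': sets bits 1 2 -> bits=0110000000
After insert 'cat': sets bits 2 3 4 -> bits=0111100000
After insert 'bee': sets bits 3 7 -> bits=0111100100
After insert 'cow': sets bits 2 3 -> bits=0111100100
Not inserted: jay koi — query each against bits=0111100100:
query jay: checks bit8=0, bit9=0 (has a 0) -> no => not a false positive
query koi: checks bit3=1, bit6=0, bit8=0 (has a 0) -> no => not a false positive
False positives (alphabetical): none

Answer: none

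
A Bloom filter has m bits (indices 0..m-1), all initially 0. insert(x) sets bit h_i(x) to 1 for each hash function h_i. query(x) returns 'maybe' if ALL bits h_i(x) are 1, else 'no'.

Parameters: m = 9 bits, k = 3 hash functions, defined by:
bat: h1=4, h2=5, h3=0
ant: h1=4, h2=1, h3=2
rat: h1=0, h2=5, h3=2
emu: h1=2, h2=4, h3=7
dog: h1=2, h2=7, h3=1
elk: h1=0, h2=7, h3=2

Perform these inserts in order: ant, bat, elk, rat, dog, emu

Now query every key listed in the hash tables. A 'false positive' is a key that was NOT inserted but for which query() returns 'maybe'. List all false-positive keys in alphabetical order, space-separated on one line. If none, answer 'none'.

Start: bits=000000000
After insert 'ant': sets bits 1 2 4 -> bits=011010000
After insert 'bat': sets bits 0 4 5 -> bits=111011000
After insert 'elk': sets bits 0 2 7 -> bits=111011010
After insert 'rat': sets bits 0 2 5 -> bits=111011010
After insert 'dog': sets bits 1 2 7 -> bits=111011010
After insert 'emu': sets bits 2 4 7 -> bits=111011010
Not inserted: (none) — query each against bits=111011010:
False positives (alphabetical): none

Answer: none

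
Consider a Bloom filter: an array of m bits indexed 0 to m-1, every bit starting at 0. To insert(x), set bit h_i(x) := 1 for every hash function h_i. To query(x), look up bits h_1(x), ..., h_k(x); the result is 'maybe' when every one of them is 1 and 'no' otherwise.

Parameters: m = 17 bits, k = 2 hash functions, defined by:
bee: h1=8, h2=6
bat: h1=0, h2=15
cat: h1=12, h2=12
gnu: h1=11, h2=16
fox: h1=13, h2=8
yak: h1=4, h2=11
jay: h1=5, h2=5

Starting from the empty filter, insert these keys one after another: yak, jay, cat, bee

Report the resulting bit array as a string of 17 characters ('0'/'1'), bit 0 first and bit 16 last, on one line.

Start: bits=00000000000000000
After insert 'yak': sets bits 4 11 -> bits=00001000000100000
After insert 'jay': sets bits 5 -> bits=00001100000100000
After insert 'cat': sets bits 12 -> bits=00001100000110000
After insert 'bee': sets bits 6 8 -> bits=00001110100110000

Answer: 00001110100110000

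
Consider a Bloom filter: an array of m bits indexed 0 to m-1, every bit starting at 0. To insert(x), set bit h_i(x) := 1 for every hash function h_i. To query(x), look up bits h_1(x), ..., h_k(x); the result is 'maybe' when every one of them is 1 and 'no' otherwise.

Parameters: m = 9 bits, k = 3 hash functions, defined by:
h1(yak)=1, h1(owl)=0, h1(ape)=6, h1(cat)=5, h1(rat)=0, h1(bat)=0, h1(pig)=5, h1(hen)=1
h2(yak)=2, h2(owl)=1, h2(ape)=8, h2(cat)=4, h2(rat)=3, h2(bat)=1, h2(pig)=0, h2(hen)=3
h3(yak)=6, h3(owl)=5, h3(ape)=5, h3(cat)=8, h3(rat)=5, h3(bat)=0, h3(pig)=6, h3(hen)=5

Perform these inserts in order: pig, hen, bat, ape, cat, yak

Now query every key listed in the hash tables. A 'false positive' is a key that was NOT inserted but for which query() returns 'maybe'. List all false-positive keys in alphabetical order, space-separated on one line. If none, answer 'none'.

Answer: owl rat

Derivation:
Start: bits=000000000
After insert 'pig': sets bits 0 5 6 -> bits=100001100
After insert 'hen': sets bits 1 3 5 -> bits=110101100
After insert 'bat': sets bits 0 1 -> bits=110101100
After insert 'ape': sets bits 5 6 8 -> bits=110101101
After insert 'cat': sets bits 4 5 8 -> bits=110111101
After insert 'yak': sets bits 1 2 6 -> bits=111111101
Not inserted: owl rat — query each against bits=111111101:
query owl: checks bit0=1, bit1=1, bit5=1 (all 1) -> maybe => FALSE POSITIVE
query rat: checks bit0=1, bit3=1, bit5=1 (all 1) -> maybe => FALSE POSITIVE
False positives (alphabetical): owl rat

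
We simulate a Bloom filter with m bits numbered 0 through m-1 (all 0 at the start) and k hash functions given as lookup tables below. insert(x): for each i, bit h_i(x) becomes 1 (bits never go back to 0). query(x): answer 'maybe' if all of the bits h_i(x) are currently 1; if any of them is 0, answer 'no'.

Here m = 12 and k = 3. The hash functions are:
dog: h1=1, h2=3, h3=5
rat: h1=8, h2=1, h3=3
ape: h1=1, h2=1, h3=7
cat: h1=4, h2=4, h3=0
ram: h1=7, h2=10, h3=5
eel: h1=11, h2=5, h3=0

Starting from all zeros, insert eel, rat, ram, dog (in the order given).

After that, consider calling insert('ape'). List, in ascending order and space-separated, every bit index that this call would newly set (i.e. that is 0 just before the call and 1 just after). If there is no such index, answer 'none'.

Answer: none

Derivation:
Start: bits=000000000000
After insert 'eel': sets bits 0 5 11 -> bits=100001000001
After insert 'rat': sets bits 1 3 8 -> bits=110101001001
After insert 'ram': sets bits 5 7 10 -> bits=110101011011
After insert 'dog': sets bits 1 3 5 -> bits=110101011011
insert 'ape' would touch bits 1 7; currently bit1=1, bit7=1
Bits that are 0 among those (would change 0->1): none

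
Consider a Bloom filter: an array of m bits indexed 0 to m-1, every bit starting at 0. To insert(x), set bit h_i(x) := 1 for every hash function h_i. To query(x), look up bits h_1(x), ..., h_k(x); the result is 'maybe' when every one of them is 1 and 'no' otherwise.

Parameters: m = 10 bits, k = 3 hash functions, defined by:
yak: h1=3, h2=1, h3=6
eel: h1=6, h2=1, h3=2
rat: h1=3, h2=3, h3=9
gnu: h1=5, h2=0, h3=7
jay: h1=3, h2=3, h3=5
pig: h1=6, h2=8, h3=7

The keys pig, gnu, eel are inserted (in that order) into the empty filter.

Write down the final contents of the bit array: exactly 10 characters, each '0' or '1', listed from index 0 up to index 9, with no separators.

Answer: 1110011110

Derivation:
Start: bits=0000000000
After insert 'pig': sets bits 6 7 8 -> bits=0000001110
After insert 'gnu': sets bits 0 5 7 -> bits=1000011110
After insert 'eel': sets bits 1 2 6 -> bits=1110011110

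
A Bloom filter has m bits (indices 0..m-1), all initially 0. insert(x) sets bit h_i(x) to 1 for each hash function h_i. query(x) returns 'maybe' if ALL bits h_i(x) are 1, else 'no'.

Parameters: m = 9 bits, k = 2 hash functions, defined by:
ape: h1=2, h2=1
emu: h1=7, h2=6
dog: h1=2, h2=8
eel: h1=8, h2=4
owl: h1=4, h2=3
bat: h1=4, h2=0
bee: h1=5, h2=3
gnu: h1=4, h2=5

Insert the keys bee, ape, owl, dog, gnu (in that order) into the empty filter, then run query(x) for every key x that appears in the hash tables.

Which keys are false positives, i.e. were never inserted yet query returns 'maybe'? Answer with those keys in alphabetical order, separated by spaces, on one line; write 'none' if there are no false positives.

Start: bits=000000000
After insert 'bee': sets bits 3 5 -> bits=000101000
After insert 'ape': sets bits 1 2 -> bits=011101000
After insert 'owl': sets bits 3 4 -> bits=011111000
After insert 'dog': sets bits 2 8 -> bits=011111001
After insert 'gnu': sets bits 4 5 -> bits=011111001
Not inserted: bat eel emu — query each against bits=011111001:
query bat: checks bit0=0, bit4=1 (has a 0) -> no => not a false positive
query eel: checks bit4=1, bit8=1 (all 1) -> maybe => FALSE POSITIVE
query emu: checks bit6=0, bit7=0 (has a 0) -> no => not a false positive
False positives (alphabetical): eel

Answer: eel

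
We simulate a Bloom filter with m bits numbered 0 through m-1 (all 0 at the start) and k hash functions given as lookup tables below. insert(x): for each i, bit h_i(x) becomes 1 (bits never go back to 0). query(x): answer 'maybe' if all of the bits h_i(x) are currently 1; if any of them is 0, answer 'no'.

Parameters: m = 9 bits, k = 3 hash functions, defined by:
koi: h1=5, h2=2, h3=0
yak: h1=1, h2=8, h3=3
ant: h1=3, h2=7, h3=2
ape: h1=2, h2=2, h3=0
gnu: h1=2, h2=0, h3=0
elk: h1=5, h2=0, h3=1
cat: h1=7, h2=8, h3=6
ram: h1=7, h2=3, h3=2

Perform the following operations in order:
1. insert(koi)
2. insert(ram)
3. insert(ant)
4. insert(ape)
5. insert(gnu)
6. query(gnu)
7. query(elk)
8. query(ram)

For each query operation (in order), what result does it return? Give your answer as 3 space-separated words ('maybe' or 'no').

Answer: maybe no maybe

Derivation:
Start: bits=000000000
Op 1: insert koi -> sets bits 0 2 5 -> bits=101001000
Op 2: insert ram -> sets bits 2 3 7 -> bits=101101010
Op 3: insert ant -> sets bits 2 3 7 -> bits=101101010
Op 4: insert ape -> sets bits 0 2 -> bits=101101010
Op 5: insert gnu -> sets bits 0 2 -> bits=101101010
Op 6: query gnu -> checks bit0=1, bit2=1 (all 1) -> maybe
Op 7: query elk -> checks bit0=1, bit1=0, bit5=1 (has a 0) -> no
Op 8: query ram -> checks bit2=1, bit3=1, bit7=1 (all 1) -> maybe
Query results in order: maybe no maybe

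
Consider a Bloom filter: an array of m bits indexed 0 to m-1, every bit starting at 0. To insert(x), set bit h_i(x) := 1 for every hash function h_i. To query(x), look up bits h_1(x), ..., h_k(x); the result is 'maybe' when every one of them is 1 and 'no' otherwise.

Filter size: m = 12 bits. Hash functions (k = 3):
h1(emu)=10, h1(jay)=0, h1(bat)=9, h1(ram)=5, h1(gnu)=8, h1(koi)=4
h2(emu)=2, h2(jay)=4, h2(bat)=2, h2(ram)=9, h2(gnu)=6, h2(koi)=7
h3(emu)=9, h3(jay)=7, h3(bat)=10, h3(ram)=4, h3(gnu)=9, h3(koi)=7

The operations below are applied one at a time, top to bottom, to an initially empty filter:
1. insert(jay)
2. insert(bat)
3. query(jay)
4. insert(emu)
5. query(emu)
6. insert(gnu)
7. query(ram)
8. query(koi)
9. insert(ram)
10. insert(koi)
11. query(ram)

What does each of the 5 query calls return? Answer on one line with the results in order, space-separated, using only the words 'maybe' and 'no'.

Start: bits=000000000000
Op 1: insert jay -> sets bits 0 4 7 -> bits=100010010000
Op 2: insert bat -> sets bits 2 9 10 -> bits=101010010110
Op 3: query jay -> checks bit0=1, bit4=1, bit7=1 (all 1) -> maybe
Op 4: insert emu -> sets bits 2 9 10 -> bits=101010010110
Op 5: query emu -> checks bit2=1, bit9=1, bit10=1 (all 1) -> maybe
Op 6: insert gnu -> sets bits 6 8 9 -> bits=101010111110
Op 7: query ram -> checks bit4=1, bit5=0, bit9=1 (has a 0) -> no
Op 8: query koi -> checks bit4=1, bit7=1 (all 1) -> maybe
Op 9: insert ram -> sets bits 4 5 9 -> bits=101011111110
Op 10: insert koi -> sets bits 4 7 -> bits=101011111110
Op 11: query ram -> checks bit4=1, bit5=1, bit9=1 (all 1) -> maybe
Query results in order: maybe maybe no maybe maybe

Answer: maybe maybe no maybe maybe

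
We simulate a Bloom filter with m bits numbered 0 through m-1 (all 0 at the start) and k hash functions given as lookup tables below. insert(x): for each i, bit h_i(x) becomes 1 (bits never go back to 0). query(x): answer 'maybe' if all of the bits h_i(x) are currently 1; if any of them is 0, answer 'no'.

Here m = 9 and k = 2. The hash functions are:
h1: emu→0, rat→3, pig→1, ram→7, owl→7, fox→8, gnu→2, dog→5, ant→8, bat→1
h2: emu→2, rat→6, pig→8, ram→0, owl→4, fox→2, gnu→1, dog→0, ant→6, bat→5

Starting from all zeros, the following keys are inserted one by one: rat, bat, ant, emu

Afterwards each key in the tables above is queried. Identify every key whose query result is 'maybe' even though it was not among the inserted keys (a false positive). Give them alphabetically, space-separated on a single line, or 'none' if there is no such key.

Start: bits=000000000
After insert 'rat': sets bits 3 6 -> bits=000100100
After insert 'bat': sets bits 1 5 -> bits=010101100
After insert 'ant': sets bits 6 8 -> bits=010101101
After insert 'emu': sets bits 0 2 -> bits=111101101
Not inserted: dog fox gnu owl pig ram — query each against bits=111101101:
query dog: checks bit0=1, bit5=1 (all 1) -> maybe => FALSE POSITIVE
query fox: checks bit2=1, bit8=1 (all 1) -> maybe => FALSE POSITIVE
query gnu: checks bit1=1, bit2=1 (all 1) -> maybe => FALSE POSITIVE
query owl: checks bit4=0, bit7=0 (has a 0) -> no => not a false positive
query pig: checks bit1=1, bit8=1 (all 1) -> maybe => FALSE POSITIVE
query ram: checks bit0=1, bit7=0 (has a 0) -> no => not a false positive
False positives (alphabetical): dog fox gnu pig

Answer: dog fox gnu pig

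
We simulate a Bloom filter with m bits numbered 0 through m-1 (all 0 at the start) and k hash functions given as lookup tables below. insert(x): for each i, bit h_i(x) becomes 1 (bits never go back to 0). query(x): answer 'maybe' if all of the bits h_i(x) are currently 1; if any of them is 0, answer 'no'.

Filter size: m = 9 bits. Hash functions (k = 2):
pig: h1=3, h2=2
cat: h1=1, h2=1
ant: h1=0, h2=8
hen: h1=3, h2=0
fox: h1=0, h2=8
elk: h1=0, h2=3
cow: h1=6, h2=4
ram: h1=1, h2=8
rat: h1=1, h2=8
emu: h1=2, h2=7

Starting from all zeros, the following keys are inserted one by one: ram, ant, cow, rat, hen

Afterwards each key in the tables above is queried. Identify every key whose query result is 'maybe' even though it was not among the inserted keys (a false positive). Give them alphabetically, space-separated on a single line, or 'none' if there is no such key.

Start: bits=000000000
After insert 'ram': sets bits 1 8 -> bits=010000001
After insert 'ant': sets bits 0 8 -> bits=110000001
After insert 'cow': sets bits 4 6 -> bits=110010101
After insert 'rat': sets bits 1 8 -> bits=110010101
After insert 'hen': sets bits 0 3 -> bits=110110101
Not inserted: cat elk emu fox pig — query each against bits=110110101:
query cat: checks bit1=1 (all 1) -> maybe => FALSE POSITIVE
query elk: checks bit0=1, bit3=1 (all 1) -> maybe => FALSE POSITIVE
query emu: checks bit2=0, bit7=0 (has a 0) -> no => not a false positive
query fox: checks bit0=1, bit8=1 (all 1) -> maybe => FALSE POSITIVE
query pig: checks bit2=0, bit3=1 (has a 0) -> no => not a false positive
False positives (alphabetical): cat elk fox

Answer: cat elk fox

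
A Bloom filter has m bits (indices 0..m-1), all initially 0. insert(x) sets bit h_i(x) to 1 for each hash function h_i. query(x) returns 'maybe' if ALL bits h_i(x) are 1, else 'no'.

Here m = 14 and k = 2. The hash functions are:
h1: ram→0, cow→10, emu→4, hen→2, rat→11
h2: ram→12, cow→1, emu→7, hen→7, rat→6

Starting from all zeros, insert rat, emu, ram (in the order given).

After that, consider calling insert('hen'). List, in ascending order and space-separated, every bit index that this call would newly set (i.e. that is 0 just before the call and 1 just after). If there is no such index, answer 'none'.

Answer: 2

Derivation:
Start: bits=00000000000000
After insert 'rat': sets bits 6 11 -> bits=00000010000100
After insert 'emu': sets bits 4 7 -> bits=00001011000100
After insert 'ram': sets bits 0 12 -> bits=10001011000110
insert 'hen' would touch bits 2 7; currently bit2=0, bit7=1
Bits that are 0 among those (would change 0->1): 2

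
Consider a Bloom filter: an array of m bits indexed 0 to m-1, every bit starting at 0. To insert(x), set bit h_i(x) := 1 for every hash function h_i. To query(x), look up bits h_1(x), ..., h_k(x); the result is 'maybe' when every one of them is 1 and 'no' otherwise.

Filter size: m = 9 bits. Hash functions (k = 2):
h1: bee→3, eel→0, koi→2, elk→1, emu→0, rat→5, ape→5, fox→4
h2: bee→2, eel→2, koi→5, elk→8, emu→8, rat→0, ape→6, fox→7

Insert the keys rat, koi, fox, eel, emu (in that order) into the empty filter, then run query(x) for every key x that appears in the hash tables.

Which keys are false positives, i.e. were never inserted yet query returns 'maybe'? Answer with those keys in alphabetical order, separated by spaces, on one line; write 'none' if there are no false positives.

Start: bits=000000000
After insert 'rat': sets bits 0 5 -> bits=100001000
After insert 'koi': sets bits 2 5 -> bits=101001000
After insert 'fox': sets bits 4 7 -> bits=101011010
After insert 'eel': sets bits 0 2 -> bits=101011010
After insert 'emu': sets bits 0 8 -> bits=101011011
Not inserted: ape bee elk — query each against bits=101011011:
query ape: checks bit5=1, bit6=0 (has a 0) -> no => not a false positive
query bee: checks bit2=1, bit3=0 (has a 0) -> no => not a false positive
query elk: checks bit1=0, bit8=1 (has a 0) -> no => not a false positive
False positives (alphabetical): none

Answer: none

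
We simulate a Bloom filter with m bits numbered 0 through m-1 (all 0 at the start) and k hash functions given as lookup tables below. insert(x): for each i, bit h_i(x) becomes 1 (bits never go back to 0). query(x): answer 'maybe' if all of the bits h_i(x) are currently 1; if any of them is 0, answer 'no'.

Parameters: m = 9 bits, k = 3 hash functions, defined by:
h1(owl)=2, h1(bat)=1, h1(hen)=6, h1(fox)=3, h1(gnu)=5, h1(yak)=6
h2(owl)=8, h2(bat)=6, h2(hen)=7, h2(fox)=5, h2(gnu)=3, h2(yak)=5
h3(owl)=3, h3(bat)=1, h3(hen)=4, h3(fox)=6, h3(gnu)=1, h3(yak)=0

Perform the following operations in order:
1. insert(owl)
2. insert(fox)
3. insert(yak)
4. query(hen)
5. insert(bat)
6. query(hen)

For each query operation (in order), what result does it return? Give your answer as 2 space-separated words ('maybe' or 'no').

Start: bits=000000000
Op 1: insert owl -> sets bits 2 3 8 -> bits=001100001
Op 2: insert fox -> sets bits 3 5 6 -> bits=001101101
Op 3: insert yak -> sets bits 0 5 6 -> bits=101101101
Op 4: query hen -> checks bit4=0, bit6=1, bit7=0 (has a 0) -> no
Op 5: insert bat -> sets bits 1 6 -> bits=111101101
Op 6: query hen -> checks bit4=0, bit6=1, bit7=0 (has a 0) -> no
Query results in order: no no

Answer: no no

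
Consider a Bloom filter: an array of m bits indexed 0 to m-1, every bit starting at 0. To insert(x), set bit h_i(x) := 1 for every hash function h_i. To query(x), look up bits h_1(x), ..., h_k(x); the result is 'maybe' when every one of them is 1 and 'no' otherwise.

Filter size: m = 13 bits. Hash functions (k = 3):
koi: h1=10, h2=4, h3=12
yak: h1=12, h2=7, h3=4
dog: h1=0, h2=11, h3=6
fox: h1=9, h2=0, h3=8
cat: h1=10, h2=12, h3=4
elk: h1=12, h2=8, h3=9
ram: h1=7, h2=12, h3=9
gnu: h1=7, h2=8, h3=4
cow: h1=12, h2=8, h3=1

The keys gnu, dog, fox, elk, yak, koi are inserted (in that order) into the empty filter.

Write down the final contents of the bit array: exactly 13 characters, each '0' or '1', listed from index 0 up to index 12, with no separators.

Start: bits=0000000000000
After insert 'gnu': sets bits 4 7 8 -> bits=0000100110000
After insert 'dog': sets bits 0 6 11 -> bits=1000101110010
After insert 'fox': sets bits 0 8 9 -> bits=1000101111010
After insert 'elk': sets bits 8 9 12 -> bits=1000101111011
After insert 'yak': sets bits 4 7 12 -> bits=1000101111011
After insert 'koi': sets bits 4 10 12 -> bits=1000101111111

Answer: 1000101111111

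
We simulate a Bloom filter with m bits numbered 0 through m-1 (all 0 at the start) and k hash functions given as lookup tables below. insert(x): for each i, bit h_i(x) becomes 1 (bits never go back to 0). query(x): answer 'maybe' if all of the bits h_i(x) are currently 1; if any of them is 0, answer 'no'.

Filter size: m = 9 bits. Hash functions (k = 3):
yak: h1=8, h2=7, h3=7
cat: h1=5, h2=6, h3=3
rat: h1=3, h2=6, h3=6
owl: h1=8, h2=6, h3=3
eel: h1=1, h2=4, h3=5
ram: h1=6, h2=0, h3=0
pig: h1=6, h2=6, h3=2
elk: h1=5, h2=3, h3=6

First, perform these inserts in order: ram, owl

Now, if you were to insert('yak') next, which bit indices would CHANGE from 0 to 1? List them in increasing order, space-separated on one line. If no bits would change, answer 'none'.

Start: bits=000000000
After insert 'ram': sets bits 0 6 -> bits=100000100
After insert 'owl': sets bits 3 6 8 -> bits=100100101
insert 'yak' would touch bits 7 8; currently bit7=0, bit8=1
Bits that are 0 among those (would change 0->1): 7

Answer: 7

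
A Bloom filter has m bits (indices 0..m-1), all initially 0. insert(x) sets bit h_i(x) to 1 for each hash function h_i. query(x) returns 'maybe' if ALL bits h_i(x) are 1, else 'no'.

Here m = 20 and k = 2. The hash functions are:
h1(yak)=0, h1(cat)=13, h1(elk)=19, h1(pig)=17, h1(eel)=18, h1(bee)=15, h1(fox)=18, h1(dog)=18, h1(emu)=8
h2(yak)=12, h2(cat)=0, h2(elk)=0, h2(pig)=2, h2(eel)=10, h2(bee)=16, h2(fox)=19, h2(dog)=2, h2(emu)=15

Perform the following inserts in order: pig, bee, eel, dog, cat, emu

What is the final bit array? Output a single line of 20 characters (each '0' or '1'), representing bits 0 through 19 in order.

Answer: 10100000101001011110

Derivation:
Start: bits=00000000000000000000
After insert 'pig': sets bits 2 17 -> bits=00100000000000000100
After insert 'bee': sets bits 15 16 -> bits=00100000000000011100
After insert 'eel': sets bits 10 18 -> bits=00100000001000011110
After insert 'dog': sets bits 2 18 -> bits=00100000001000011110
After insert 'cat': sets bits 0 13 -> bits=10100000001001011110
After insert 'emu': sets bits 8 15 -> bits=10100000101001011110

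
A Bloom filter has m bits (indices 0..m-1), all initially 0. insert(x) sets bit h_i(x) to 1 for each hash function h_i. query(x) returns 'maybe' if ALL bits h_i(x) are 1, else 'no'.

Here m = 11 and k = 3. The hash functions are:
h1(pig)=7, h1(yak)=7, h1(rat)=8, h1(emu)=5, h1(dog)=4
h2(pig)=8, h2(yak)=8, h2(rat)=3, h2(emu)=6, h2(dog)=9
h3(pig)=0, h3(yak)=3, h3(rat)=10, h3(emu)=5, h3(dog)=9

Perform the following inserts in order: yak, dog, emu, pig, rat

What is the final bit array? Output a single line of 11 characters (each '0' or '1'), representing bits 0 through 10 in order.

Answer: 10011111111

Derivation:
Start: bits=00000000000
After insert 'yak': sets bits 3 7 8 -> bits=00010001100
After insert 'dog': sets bits 4 9 -> bits=00011001110
After insert 'emu': sets bits 5 6 -> bits=00011111110
After insert 'pig': sets bits 0 7 8 -> bits=10011111110
After insert 'rat': sets bits 3 8 10 -> bits=10011111111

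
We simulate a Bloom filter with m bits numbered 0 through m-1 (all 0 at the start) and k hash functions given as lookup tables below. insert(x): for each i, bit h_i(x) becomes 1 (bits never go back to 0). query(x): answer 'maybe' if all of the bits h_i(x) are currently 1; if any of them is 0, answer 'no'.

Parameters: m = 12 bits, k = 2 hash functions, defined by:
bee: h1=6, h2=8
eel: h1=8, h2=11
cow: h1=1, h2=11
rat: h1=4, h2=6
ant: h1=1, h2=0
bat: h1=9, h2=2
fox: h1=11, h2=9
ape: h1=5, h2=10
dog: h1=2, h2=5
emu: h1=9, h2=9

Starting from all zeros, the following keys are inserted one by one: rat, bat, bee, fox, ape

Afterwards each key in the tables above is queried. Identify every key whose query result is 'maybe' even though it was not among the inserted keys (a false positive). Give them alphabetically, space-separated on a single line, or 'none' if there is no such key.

Answer: dog eel emu

Derivation:
Start: bits=000000000000
After insert 'rat': sets bits 4 6 -> bits=000010100000
After insert 'bat': sets bits 2 9 -> bits=001010100100
After insert 'bee': sets bits 6 8 -> bits=001010101100
After insert 'fox': sets bits 9 11 -> bits=001010101101
After insert 'ape': sets bits 5 10 -> bits=001011101111
Not inserted: ant cow dog eel emu — query each against bits=001011101111:
query ant: checks bit0=0, bit1=0 (has a 0) -> no => not a false positive
query cow: checks bit1=0, bit11=1 (has a 0) -> no => not a false positive
query dog: checks bit2=1, bit5=1 (all 1) -> maybe => FALSE POSITIVE
query eel: checks bit8=1, bit11=1 (all 1) -> maybe => FALSE POSITIVE
query emu: checks bit9=1 (all 1) -> maybe => FALSE POSITIVE
False positives (alphabetical): dog eel emu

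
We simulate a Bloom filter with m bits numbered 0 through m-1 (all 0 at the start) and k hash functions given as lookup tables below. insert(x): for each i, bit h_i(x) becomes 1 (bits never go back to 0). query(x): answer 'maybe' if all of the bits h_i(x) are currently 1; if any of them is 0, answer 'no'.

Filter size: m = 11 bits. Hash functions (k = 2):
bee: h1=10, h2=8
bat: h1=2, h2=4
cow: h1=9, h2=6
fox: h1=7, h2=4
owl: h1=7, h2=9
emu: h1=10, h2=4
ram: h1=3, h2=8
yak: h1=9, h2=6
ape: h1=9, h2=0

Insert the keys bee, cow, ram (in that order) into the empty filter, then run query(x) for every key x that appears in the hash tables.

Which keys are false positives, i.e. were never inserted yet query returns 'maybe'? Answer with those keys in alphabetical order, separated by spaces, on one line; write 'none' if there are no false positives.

Answer: yak

Derivation:
Start: bits=00000000000
After insert 'bee': sets bits 8 10 -> bits=00000000101
After insert 'cow': sets bits 6 9 -> bits=00000010111
After insert 'ram': sets bits 3 8 -> bits=00010010111
Not inserted: ape bat emu fox owl yak — query each against bits=00010010111:
query ape: checks bit0=0, bit9=1 (has a 0) -> no => not a false positive
query bat: checks bit2=0, bit4=0 (has a 0) -> no => not a false positive
query emu: checks bit4=0, bit10=1 (has a 0) -> no => not a false positive
query fox: checks bit4=0, bit7=0 (has a 0) -> no => not a false positive
query owl: checks bit7=0, bit9=1 (has a 0) -> no => not a false positive
query yak: checks bit6=1, bit9=1 (all 1) -> maybe => FALSE POSITIVE
False positives (alphabetical): yak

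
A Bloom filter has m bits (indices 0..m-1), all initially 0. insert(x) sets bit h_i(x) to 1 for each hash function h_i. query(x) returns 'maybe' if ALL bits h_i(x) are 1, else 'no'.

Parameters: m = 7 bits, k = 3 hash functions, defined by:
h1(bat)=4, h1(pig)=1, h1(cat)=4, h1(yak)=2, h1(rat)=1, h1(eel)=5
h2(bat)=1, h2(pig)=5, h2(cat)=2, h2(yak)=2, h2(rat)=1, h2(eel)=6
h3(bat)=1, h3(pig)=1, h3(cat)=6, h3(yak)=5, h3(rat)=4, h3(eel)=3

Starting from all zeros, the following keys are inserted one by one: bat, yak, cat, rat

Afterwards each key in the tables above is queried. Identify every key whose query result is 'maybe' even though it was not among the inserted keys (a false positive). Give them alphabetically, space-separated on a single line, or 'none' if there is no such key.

Start: bits=0000000
After insert 'bat': sets bits 1 4 -> bits=0100100
After insert 'yak': sets bits 2 5 -> bits=0110110
After insert 'cat': sets bits 2 4 6 -> bits=0110111
After insert 'rat': sets bits 1 4 -> bits=0110111
Not inserted: eel pig — query each against bits=0110111:
query eel: checks bit3=0, bit5=1, bit6=1 (has a 0) -> no => not a false positive
query pig: checks bit1=1, bit5=1 (all 1) -> maybe => FALSE POSITIVE
False positives (alphabetical): pig

Answer: pig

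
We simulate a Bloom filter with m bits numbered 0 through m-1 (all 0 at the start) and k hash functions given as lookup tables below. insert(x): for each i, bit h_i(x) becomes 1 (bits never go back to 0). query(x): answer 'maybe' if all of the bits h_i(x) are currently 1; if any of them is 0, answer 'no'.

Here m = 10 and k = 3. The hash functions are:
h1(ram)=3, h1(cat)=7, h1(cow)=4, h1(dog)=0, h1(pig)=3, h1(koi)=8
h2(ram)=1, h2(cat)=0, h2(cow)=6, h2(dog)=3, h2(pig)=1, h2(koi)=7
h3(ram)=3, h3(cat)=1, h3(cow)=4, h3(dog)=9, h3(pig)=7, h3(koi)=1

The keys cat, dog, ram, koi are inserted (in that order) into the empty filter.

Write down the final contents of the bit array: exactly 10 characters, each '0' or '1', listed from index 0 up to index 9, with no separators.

Answer: 1101000111

Derivation:
Start: bits=0000000000
After insert 'cat': sets bits 0 1 7 -> bits=1100000100
After insert 'dog': sets bits 0 3 9 -> bits=1101000101
After insert 'ram': sets bits 1 3 -> bits=1101000101
After insert 'koi': sets bits 1 7 8 -> bits=1101000111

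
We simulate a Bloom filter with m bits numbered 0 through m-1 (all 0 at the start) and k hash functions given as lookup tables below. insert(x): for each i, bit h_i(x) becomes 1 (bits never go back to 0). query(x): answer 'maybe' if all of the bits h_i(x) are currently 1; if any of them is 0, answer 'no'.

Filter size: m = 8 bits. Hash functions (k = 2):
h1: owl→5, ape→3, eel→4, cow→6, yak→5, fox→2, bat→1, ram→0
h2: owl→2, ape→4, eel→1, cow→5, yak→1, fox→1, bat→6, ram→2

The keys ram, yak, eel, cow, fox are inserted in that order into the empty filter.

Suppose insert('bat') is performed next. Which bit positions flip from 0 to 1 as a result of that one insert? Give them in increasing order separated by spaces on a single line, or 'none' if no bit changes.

Answer: none

Derivation:
Start: bits=00000000
After insert 'ram': sets bits 0 2 -> bits=10100000
After insert 'yak': sets bits 1 5 -> bits=11100100
After insert 'eel': sets bits 1 4 -> bits=11101100
After insert 'cow': sets bits 5 6 -> bits=11101110
After insert 'fox': sets bits 1 2 -> bits=11101110
insert 'bat' would touch bits 1 6; currently bit1=1, bit6=1
Bits that are 0 among those (would change 0->1): none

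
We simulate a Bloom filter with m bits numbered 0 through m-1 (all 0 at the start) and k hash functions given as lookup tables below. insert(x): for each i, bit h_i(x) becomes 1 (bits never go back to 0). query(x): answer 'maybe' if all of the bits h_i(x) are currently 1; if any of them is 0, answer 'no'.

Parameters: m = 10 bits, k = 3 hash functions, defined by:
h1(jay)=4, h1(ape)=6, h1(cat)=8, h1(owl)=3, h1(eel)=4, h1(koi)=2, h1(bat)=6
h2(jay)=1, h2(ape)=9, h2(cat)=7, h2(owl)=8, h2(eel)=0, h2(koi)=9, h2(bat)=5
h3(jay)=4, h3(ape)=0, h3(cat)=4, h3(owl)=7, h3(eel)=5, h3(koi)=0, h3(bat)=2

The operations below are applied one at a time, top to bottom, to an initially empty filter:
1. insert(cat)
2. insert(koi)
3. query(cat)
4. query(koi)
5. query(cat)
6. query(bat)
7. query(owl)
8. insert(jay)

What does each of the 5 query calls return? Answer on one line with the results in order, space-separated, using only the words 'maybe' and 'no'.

Start: bits=0000000000
Op 1: insert cat -> sets bits 4 7 8 -> bits=0000100110
Op 2: insert koi -> sets bits 0 2 9 -> bits=1010100111
Op 3: query cat -> checks bit4=1, bit7=1, bit8=1 (all 1) -> maybe
Op 4: query koi -> checks bit0=1, bit2=1, bit9=1 (all 1) -> maybe
Op 5: query cat -> checks bit4=1, bit7=1, bit8=1 (all 1) -> maybe
Op 6: query bat -> checks bit2=1, bit5=0, bit6=0 (has a 0) -> no
Op 7: query owl -> checks bit3=0, bit7=1, bit8=1 (has a 0) -> no
Op 8: insert jay -> sets bits 1 4 -> bits=1110100111
Query results in order: maybe maybe maybe no no

Answer: maybe maybe maybe no no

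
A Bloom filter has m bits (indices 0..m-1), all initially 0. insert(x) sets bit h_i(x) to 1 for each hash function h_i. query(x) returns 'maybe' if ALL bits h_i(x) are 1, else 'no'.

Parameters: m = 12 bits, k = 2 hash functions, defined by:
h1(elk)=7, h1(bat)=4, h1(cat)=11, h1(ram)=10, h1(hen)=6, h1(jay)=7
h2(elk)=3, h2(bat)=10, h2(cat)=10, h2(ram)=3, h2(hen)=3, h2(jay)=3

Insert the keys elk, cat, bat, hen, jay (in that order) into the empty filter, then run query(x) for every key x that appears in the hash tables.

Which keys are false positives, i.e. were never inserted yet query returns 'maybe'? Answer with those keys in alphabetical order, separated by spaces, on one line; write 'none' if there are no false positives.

Start: bits=000000000000
After insert 'elk': sets bits 3 7 -> bits=000100010000
After insert 'cat': sets bits 10 11 -> bits=000100010011
After insert 'bat': sets bits 4 10 -> bits=000110010011
After insert 'hen': sets bits 3 6 -> bits=000110110011
After insert 'jay': sets bits 3 7 -> bits=000110110011
Not inserted: ram — query each against bits=000110110011:
query ram: checks bit3=1, bit10=1 (all 1) -> maybe => FALSE POSITIVE
False positives (alphabetical): ram

Answer: ram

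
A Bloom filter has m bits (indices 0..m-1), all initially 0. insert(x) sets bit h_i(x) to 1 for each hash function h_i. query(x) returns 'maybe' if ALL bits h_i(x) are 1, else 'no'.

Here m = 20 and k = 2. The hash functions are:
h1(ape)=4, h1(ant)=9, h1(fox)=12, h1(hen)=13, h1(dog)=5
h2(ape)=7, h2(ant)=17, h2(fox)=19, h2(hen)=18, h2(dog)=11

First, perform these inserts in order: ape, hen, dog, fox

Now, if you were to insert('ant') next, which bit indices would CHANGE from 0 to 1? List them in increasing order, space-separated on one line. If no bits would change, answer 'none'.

Answer: 9 17

Derivation:
Start: bits=00000000000000000000
After insert 'ape': sets bits 4 7 -> bits=00001001000000000000
After insert 'hen': sets bits 13 18 -> bits=00001001000001000010
After insert 'dog': sets bits 5 11 -> bits=00001101000101000010
After insert 'fox': sets bits 12 19 -> bits=00001101000111000011
insert 'ant' would touch bits 9 17; currently bit9=0, bit17=0
Bits that are 0 among those (would change 0->1): 9 17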